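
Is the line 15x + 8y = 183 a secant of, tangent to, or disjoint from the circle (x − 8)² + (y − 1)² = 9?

disjoint

Substituting the line into the circle gives 289x² − 6274x + 34145 = 0.
Δ = 39363076 − 39471620 = −108544.
No real roots: the line does not meet the circle.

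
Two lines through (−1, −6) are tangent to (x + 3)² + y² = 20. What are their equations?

x + 2y = −13 and 2x − y = 4

Let a tangent through (−1, −6) have slope m. Its distance from (−3, 0) must equal 2√5:
[m·(−2) − (6)]² = 20(m² + 1)
2m² − 3m − 2 = 0, so m = −1/2 or m = 2.
Through (−1, −6) these give x + 2y = −13 and 2x − y = 4.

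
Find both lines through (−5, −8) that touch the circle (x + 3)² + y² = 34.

A line y − (−8) = m(x − (−5)) is tangent when its distance from (−3, 0) is √34:
(2m − (8))² = 34(m² + 1)
15m² + 16m − 15 = 0, so m = 3/5 or m = −5/3.
With m = 3/5: 3x − 5y = 25. With m = −5/3: 5x + 3y = −49.

3x − 5y = 25 and 5x + 3y = −49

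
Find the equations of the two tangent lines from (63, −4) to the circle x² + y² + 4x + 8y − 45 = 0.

A line y − (−4) = m(x − (63)) is tangent when its distance from (−2, −4) is √65:
(−65m − (0))² = 65(m² + 1)
64m² − 1 = 0, so m = −1/8 or m = 1/8.
Through (63, −4) these give x + 8y = 31 and x − 8y = 95.

x + 8y = 31 and x − 8y = 95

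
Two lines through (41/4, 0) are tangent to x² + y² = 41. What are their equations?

4x − 5y = 41 and 4x + 5y = 41

Let a tangent through (41/4, 0) have slope m. Its distance from (0, 0) must equal √41:
(−41/4m − (0))² = 41(m² + 1)
25m² − 16 = 0, so m = 4/5 or m = −4/5.
Through (41/4, 0) these give 4x − 5y = 41 and 4x + 5y = 41.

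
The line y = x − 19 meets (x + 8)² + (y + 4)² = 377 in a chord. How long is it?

15√2

Substitute y = x − 19:
2x² − 14x − 88 = 0  ⟹  x² − 7x − 44 = 0
x = 11 or x = −4, giving (11, −8) and (−4, −23).
Chord length = distance between (11, −8) and (−4, −23) = √450 = 15√2.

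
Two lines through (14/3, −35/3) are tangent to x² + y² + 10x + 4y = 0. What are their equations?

A line y − (−35/3) = m(x − (14/3)) is tangent when its distance from (−5, −2) is √29:
[m·(−29/3) − (29/3)]² = 29(m² + 1)
10m² + 29m + 10 = 0, so m = −5/2 or m = −2/5.
With m = −5/2: 5x + 2y = 0. With m = −2/5: 2x + 5y = −49.

5x + 2y = 0 and 2x + 5y = −49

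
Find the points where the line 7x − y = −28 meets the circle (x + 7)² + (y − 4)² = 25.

Substitute y = 7x + 28:
50x² + 350x + 600 = 0  ⟹  x² + 7x + 12 = 0
x = −3 or x = −4, giving (−3, 7) and (−4, 0).

(−4, 0) and (−3, 7)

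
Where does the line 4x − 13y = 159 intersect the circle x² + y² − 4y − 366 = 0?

(−9, −15) and (17, −7)

Substitute y = (−159 + 4x)/13:
185x² − 1480x − 28305 = 0  ⟹  x² − 8x − 153 = 0
x = 17 or x = −9, giving (17, −7) and (−9, −15).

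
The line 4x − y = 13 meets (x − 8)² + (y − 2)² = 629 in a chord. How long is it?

Express y = 4x − 13 and substitute into the circle:
17x² − 136x − 340 = 0  ⟹  x² − 8x − 20 = 0
x = 10 or x = −2, giving (10, 27) and (−2, −21).
|(10, 27) − (−2, −21)| = √((12)² + (48)²) = 12√17.

12√17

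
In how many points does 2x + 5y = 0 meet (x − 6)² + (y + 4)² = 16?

2

Centre (6, −4), r² = 16. Distance² from centre to line = (−8)²/29 = 64/29.
Since d² < r², the line cuts the circle twice.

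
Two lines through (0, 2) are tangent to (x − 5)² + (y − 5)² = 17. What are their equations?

4x − y = −2 and x + 4y = 8

A line y − (2) = m(x − (0)) is tangent when its distance from (5, 5) is √17:
(5m − (3))² = 17(m² + 1)
4m² − 15m − 4 = 0, so m = 4 or m = −1/4.
Through (0, 2) these give 4x − y = −2 and x + 4y = 8.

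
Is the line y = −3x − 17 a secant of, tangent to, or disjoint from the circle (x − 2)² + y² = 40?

Centre (2, 0), r² = 40. Distance² from centre to line = (23)²/10 = 529/10.
Since d² > r², the line lies outside the circle.

disjoint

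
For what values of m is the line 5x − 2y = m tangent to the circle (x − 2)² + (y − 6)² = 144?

m = −2 ± 12√29

For a tangent, require d(centre, line) = r = 12.
|5·2 − 2·6 − m| / √29 = 12
|m − (−2)| = 12√29.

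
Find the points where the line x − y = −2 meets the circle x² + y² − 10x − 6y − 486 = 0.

(−13, −11) and (19, 21)

Express y = x + 2 and substitute into the circle:
2x² − 12x − 494 = 0  ⟹  x² − 6x − 247 = 0
x = 19 or x = −13, giving (19, 21) and (−13, −11).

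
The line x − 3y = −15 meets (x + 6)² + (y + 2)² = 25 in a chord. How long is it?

√10

Express y = (15 + x)/3 and substitute into the circle:
10x² + 150x + 540 = 0  ⟹  x² + 15x + 54 = 0
x = −6 or x = −9, giving (−6, 3) and (−9, 2).
|(−6, 3) − (−9, 2)| = √((3)² + (1)²) = √10.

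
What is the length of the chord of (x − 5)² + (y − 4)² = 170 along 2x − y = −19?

6√5

Centre (5, 4), r² = 170. Perpendicular distance d from centre to line = |25| / √5 = 25/√5.
Half the chord is √(r² − d²) = √(45), so the full chord is 6√5.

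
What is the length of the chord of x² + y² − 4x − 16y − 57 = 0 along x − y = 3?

Express y = x − 3 and substitute into the circle:
2x² − 26x = 0  ⟹  x² − 13x = 0
x = 13 or x = 0, giving (13, 10) and (0, −3).
Chord length = distance between (13, 10) and (0, −3) = √338 = 13√2.

13√2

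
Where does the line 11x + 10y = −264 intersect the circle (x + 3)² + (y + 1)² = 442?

Substitute y = (−264 − 11x)/10:
221x² + 6188x + 21216 = 0  ⟹  x² + 28x + 96 = 0
x = −4 or x = −24, giving (−4, −22) and (−24, 0).

(−24, 0) and (−4, −22)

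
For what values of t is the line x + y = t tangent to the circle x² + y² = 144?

Tangency holds when the distance from the centre (0, 0) to the line equals the radius 12:
|1·0 + 1·0 − t| / √2 = 12
|t| = 12√2.

t = ±12√2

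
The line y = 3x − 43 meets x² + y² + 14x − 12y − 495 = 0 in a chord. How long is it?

Centre (−7, 6), r² = 580. Perpendicular distance d from centre to line = |−70| / √10 = 70/√10.
Chord = 2√(r² − d²) = 2·√(90) = 6√10.

6√10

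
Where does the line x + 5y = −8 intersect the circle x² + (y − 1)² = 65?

From the line, y = (−8 − x)/5. Substituting:
26x² + 26x − 1456 = 0  ⟹  x² + x − 56 = 0
x = 7 or x = −8, giving (7, −3) and (−8, 0).

(−8, 0) and (7, −3)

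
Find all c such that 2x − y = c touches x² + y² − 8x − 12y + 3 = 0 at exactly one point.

Tangency holds when the distance from the centre (4, 6) to the line equals the radius 7:
|2·4 − 1·6 − c| / √5 = 7
|c − (2)| = 7√5.

c = 2 ± 7√5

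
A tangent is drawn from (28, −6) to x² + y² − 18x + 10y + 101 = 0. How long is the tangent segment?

With centre O = (9, −5), |OP|² = 362 and r² = 5.
The tangent meets the radius at right angles, so tangent² = |PO|² − r² = 362 − 5 = 357.

√357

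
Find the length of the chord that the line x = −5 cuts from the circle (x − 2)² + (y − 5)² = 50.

The line gives x = −5. Substituting into the circle:
y² − 10y + 24 = 0
y = 6 or y = 4, giving (−5, 6) and (−5, 4).
|(−5, 6) − (−5, 4)| = √((0)² + (2)²) = 2.

2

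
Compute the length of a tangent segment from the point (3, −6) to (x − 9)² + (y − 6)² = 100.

4√5

The centre is (9, 6) and r = 10. The square of the distance from P to the centre is 36 + 144 = 180.
The tangent meets the radius at right angles, so tangent² = |PO|² − r² = 180 − 100 = 80.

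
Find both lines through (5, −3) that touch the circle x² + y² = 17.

x − 4y = 17 and 4x + y = 17

Let a tangent through (5, −3) have slope m. Its distance from (0, 0) must equal √17:
(−5m − (3))² = 17(m² + 1)
4m² + 15m − 4 = 0, so m = 1/4 or m = −4.
Through (5, −3) these give x − 4y = 17 and 4x + y = 17.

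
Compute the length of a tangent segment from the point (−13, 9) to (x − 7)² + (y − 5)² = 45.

Centre (7, 5), r² = 45. |PO|² = (−20)² + (4)² = 416.
Power of the point: PT² = |PO|² − r² = 371, so PT = √371.

√371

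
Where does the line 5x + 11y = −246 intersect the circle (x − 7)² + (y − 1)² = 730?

(−14, −16) and (8, −26)

Express y = (−246 − 5x)/11 and substitute into the circle:
146x² + 876x − 16352 = 0  ⟹  x² + 6x − 112 = 0
x = 8 or x = −14, giving (8, −26) and (−14, −16).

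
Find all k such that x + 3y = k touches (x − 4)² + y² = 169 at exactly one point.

Tangency holds when the distance from the centre (4, 0) to the line equals the radius 13:
|1·4 + 3·0 − k| / √10 = 13
|k − (4)| = 13√10.

k = 4 ± 13√10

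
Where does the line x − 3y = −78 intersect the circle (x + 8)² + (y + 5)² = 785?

(−24, 18) and (−9, 23)

From the line, y = (78 + x)/3. Substituting:
10x² + 330x + 2160 = 0  ⟹  x² + 33x + 216 = 0
x = −9 or x = −24, giving (−9, 23) and (−24, 18).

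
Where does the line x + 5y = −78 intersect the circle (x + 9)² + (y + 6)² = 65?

Express y = (−78 − x)/5 and substitute into the circle:
26x² + 546x + 2704 = 0  ⟹  x² + 21x + 104 = 0
x = −8 or x = −13, giving (−8, −14) and (−13, −13).

(−13, −13) and (−8, −14)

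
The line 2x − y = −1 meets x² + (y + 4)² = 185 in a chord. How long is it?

The distance from (0, −4) to the line is 5/√5, and r² = 185.
Half the chord is √(r² − d²) = √(180), so the full chord is 12√5.

12√5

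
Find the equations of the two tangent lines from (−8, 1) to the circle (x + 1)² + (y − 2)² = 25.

4x − 3y = −35 and 3x + 4y = −20

A line y − (1) = m(x − (−8)) is tangent when its distance from (−1, 2) is 5:
[m·(7) − (1)]² = 25(m² + 1)
12m² − 7m − 12 = 0, so m = 4/3 or m = −3/4.
Through (−8, 1) these give 4x − 3y = −35 and 3x + 4y = −20.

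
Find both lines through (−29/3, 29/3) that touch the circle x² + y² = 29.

2x + 5y = 29 and 5x + 2y = −29

A line y − (29/3) = m(x − (−29/3)) is tangent when its distance from (0, 0) is √29:
[m·(29/3) − (−29/3)]² = 29(m² + 1)
10m² + 29m + 10 = 0, so m = −2/5 or m = −5/2.
With m = −2/5: 2x + 5y = 29. With m = −5/2: 5x + 2y = −29.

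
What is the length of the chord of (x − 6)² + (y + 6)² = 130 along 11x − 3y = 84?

2√130

Centre (6, −6), r² = 130. Perpendicular distance d from centre to line = |0| / √130 = 0/√130.
Half the chord is √(r² − d²) = √(130), so the full chord is 2√130.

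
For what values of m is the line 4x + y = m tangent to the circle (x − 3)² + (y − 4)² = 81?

m = 16 ± 9√17

Tangency holds when the distance from the centre (3, 4) to the line equals the radius 9:
|4·3 + 1·4 − m| / √17 = 9
|m − (16)| = 9√17.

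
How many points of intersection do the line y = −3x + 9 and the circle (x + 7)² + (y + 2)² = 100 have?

0

Substituting the line into the circle gives 10x² − 52x + 70 = 0.
Δ = 2704 − 2800 = −96.
No real roots: the line does not meet the circle.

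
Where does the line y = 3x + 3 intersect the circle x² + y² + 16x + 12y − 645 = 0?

Express y = 3x + 3 and substitute into the circle:
10x² + 70x − 600 = 0  ⟹  x² + 7x − 60 = 0
x = 5 or x = −12, giving (5, 18) and (−12, −33).

(−12, −33) and (5, 18)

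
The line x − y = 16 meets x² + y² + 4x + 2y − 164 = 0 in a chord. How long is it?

7√2

Centre (−2, −1), r² = 169. Perpendicular distance d from centre to line = |−17| / √2 = 17/√2.
Chord = 2√(r² − d²) = 2·√(49/2) = 7√2.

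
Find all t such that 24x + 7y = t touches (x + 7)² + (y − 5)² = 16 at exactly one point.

For a tangent, require d(centre, line) = r = 4.
|24·(−7) + 7·5 − t| / √625 = 4
|t − (−133)| = 4·25, so t = −33 or t = −233.

t = −233 or t = −33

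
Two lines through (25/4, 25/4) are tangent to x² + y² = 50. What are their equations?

Write the tangent as mx − y + (25/4 − m·(25/4)) = 0 and set its distance from the centre to 5√2:
(−25/4m − (−25/4))² = 50(m² + 1)
7m² + 50m + 7 = 0, so m = −1/7 or m = −7.
With m = −1/7: x + 7y = 50. With m = −7: 7x + y = 50.

x + 7y = 50 and 7x + y = 50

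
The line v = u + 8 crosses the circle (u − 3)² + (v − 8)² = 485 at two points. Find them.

(−14, −6) and (17, 25)

Substitute v = u + 8:
2u² − 6u − 476 = 0  ⟹  u² − 3u − 238 = 0
u = 17 or u = −14, giving (17, 25) and (−14, −6).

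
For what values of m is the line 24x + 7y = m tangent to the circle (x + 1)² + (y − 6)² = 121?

m = −257 or m = 293

For a tangent, require d(centre, line) = r = 11.
|24·(−1) + 7·6 − m| / √625 = 11
|m − (18)| = 11·25, so m = 293 or m = −257.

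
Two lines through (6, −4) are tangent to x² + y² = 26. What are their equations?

A line y − (−4) = m(x − (6)) is tangent when its distance from (0, 0) is √26:
(−6m − (4))² = 26(m² + 1)
5m² + 24m − 5 = 0, so m = −5 or m = 1/5.
Through (6, −4) these give 5x + y = 26 and x − 5y = 26.

5x + y = 26 and x − 5y = 26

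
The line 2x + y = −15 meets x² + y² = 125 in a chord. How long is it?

8√5

Substitute y = −2x − 15:
5x² + 60x + 100 = 0  ⟹  x² + 12x + 20 = 0
x = −2 or x = −10, giving (−2, −11) and (−10, 5).
|(−2, −11) − (−10, 5)| = √((8)² + (−16)²) = 8√5.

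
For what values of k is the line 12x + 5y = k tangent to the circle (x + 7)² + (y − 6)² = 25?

Tangency holds when the distance from the centre (−7, 6) to the line equals the radius 5:
|12·(−7) + 5·6 − k| / √169 = 5
|k − (−54)| = 5·13, so k = 11 or k = −119.

k = −119 or k = 11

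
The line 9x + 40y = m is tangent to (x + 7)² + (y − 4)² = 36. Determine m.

For a tangent, require d(centre, line) = r = 6.
|9·(−7) + 40·4 − m| / √1681 = 6
|m − (97)| = 6·41, so m = 343 or m = −149.

m = −149 or m = 343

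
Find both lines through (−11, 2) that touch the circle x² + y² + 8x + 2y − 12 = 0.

Let a tangent through (−11, 2) have slope m. Its distance from (−4, −1) must equal √29:
[m·(7) − (−3)]² = 29(m² + 1)
10m² + 21m − 10 = 0, so m = −5/2 or m = 2/5.
Through (−11, 2) these give 5x + 2y = −51 and 2x − 5y = −32.

5x + 2y = −51 and 2x − 5y = −32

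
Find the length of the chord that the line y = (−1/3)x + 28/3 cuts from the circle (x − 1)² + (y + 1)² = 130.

4√10

Centre (1, −1), r² = 130. Perpendicular distance d from centre to line = |−30| / √10 = 30/√10.
Chord = 2√(r² − d²) = 2·√(40) = 4√10.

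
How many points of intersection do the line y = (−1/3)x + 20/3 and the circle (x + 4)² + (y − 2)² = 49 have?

Centre (−4, 2), r² = 49. Distance² from centre to line = (−18)²/10 = 162/5.
Since d² < r², the line cuts the circle twice.

2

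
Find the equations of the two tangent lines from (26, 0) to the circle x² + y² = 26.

Let a tangent through (26, 0) have slope m. Its distance from (0, 0) must equal √26:
(−26m − (0))² = 26(m² + 1)
25m² − 1 = 0, so m = −1/5 or m = 1/5.
With m = −1/5: x + 5y = 26. With m = 1/5: x − 5y = 26.

x + 5y = 26 and x − 5y = 26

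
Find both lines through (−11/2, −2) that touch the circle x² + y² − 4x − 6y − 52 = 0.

Write the tangent as mx − y + (−2 − m·(−11/2)) = 0 and set its distance from the centre to √65:
[m·(15/2) − (5)]² = 65(m² + 1)
7m² + 60m + 32 = 0, so m = −8 or m = −4/7.
With m = −8: 8x + y = −46. With m = −4/7: 4x + 7y = −36.

8x + y = −46 and 4x + 7y = −36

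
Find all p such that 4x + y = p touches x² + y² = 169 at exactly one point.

p = ±13√17

Tangency holds when the distance from the centre (0, 0) to the line equals the radius 13:
|4·0 + 1·0 − p| / √17 = 13
|p| = 13√17.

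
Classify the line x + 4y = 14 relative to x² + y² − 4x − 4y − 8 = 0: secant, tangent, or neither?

secant

d² = (1·2 + 4·2 − (14))²/17 = 16/17; r² = 16.
Since d² < r², the line cuts the circle twice.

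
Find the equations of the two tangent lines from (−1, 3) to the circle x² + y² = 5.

2x − y = −5 and x + 2y = 5

Write the tangent as mx − y + (3 − m·(−1)) = 0 and set its distance from the centre to √5:
(1m − (−3))² = 5(m² + 1)
2m² − 3m − 2 = 0, so m = 2 or m = −1/2.
With m = 2: 2x − y = −5. With m = −1/2: x + 2y = 5.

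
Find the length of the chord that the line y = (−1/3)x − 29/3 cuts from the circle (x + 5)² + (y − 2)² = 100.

Express y = (−29 − x)/3 and substitute into the circle:
10x² + 160x + 550 = 0  ⟹  x² + 16x + 55 = 0
x = −5 or x = −11, giving (−5, −8) and (−11, −6).
Chord length = distance between (−5, −8) and (−11, −6) = √40 = 2√10.

2√10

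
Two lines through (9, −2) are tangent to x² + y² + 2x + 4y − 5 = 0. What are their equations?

x − 3y = 15 and x + 3y = 3

A line y − (−2) = m(x − (9)) is tangent when its distance from (−1, −2) is √10:
(−10m − (0))² = 10(m² + 1)
9m² − 1 = 0, so m = 1/3 or m = −1/3.
Through (9, −2) these give x − 3y = 15 and x + 3y = 3.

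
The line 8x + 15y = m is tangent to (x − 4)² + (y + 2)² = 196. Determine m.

m = −236 or m = 240

For a tangent, require d(centre, line) = r = 14.
|8·4 + 15·(−2) − m| / √289 = 14
|m − (2)| = 14·17, so m = 240 or m = −236.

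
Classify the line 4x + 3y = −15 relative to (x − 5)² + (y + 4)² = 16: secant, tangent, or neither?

neither

Substituting the line into the circle gives 25x² − 66x + 90 = 0.
Δ = 4356 − 9000 = −4644.
No real roots: the line does not meet the circle.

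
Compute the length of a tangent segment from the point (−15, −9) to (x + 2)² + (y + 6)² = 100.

Centre (−2, −6), r² = 100. |PO|² = (−13)² + (−3)² = 178.
By the tangent–radius right angle, tangent length = √(|PO|² − r²) = √78.

√78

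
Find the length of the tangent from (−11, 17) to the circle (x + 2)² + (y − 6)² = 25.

√177

The centre is (−2, 6) and r = 5. The square of the distance from P to the centre is 81 + 121 = 202.
By the tangent–radius right angle, tangent length = √(|PO|² − r²) = √177.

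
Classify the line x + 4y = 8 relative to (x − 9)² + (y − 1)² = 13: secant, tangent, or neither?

secant

Substituting the line into the circle gives 17x² − 296x + 1104 = 0.
Discriminant = (−296)² − 4·17·(1104) = 12544 > 0.
Two real roots: the line is a secant.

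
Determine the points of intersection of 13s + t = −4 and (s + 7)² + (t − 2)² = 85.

Substitute t = −13s − 4:
170s² + 170s = 0  ⟹  s² + s = 0
s = 0 or s = −1, giving (0, −4) and (−1, 9).

(−1, 9) and (0, −4)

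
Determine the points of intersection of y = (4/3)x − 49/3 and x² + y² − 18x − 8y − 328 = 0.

Express y = (−49 + 4x)/3 and substitute into the circle:
25x² − 650x + 625 = 0  ⟹  x² − 26x + 25 = 0
x = 25 or x = 1, giving (25, 17) and (1, −15).

(1, −15) and (25, 17)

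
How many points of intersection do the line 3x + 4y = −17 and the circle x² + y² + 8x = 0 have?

2

Centre (−4, 0), r² = 16. Distance² from centre to line = (5)²/25 = 1.
Since d² < r², the line cuts the circle twice.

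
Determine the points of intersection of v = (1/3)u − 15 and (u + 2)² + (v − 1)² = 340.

(−6, −17) and (12, −11)

From the line, v = (−45 + u)/3. Substituting:
10u² − 60u − 720 = 0  ⟹  u² − 6u − 72 = 0
u = 12 or u = −6, giving (12, −11) and (−6, −17).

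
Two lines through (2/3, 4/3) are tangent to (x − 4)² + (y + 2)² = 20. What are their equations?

Let a tangent through (2/3, 4/3) have slope m. Its distance from (4, −2) must equal 2√5:
[m·(10/3) − (−10/3)]² = 20(m² + 1)
2m² − 5m + 2 = 0, so m = 2 or m = 1/2.
With m = 2: 2x − y = 0. With m = 1/2: x − 2y = −2.

2x − y = 0 and x − 2y = −2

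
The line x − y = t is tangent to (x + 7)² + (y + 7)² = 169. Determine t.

The line touches the circle iff its distance from (−7, −7) is 13:
|1·(−7) − 1·(−7) − t| / √2 = 13
|t| = 13√2.

t = ±13√2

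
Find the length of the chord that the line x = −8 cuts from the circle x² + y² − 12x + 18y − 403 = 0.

36

The line gives x = −8. Substituting into the circle:
y² + 18y − 243 = 0
y = 9 or y = −27, giving (−8, 9) and (−8, −27).
|(−8, 9) − (−8, −27)| = √((0)² + (36)²) = 36.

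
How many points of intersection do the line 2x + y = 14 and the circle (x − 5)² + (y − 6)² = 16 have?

Substituting the line into the circle gives 5x² − 42x + 73 = 0.
Discriminant = (−42)² − 4·5·(73) = 304 > 0.
Two real roots: the line is a secant.

2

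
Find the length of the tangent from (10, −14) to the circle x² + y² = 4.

2√73

The centre is (0, 0) and r = 2. The square of the distance from P to the centre is 100 + 196 = 296.
By the tangent–radius right angle, tangent length = √(|PO|² − r²) = √292 = 2√73.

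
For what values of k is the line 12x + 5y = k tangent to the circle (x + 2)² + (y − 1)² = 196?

For a tangent, require d(centre, line) = r = 14.
|12·(−2) + 5·1 − k| / √169 = 14
|k − (−19)| = 14·13, so k = 163 or k = −201.

k = −201 or k = 163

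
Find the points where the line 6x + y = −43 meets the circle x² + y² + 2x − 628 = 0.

(−11, 23) and (−3, −25)

From the line, y = −6x − 43. Substituting:
37x² + 518x + 1221 = 0  ⟹  x² + 14x + 33 = 0
x = −3 or x = −11, giving (−3, −25) and (−11, 23).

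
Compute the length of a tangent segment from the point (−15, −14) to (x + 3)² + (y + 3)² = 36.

Centre (−3, −3), r² = 36. |PO|² = (−12)² + (−11)² = 265.
The tangent meets the radius at right angles, so tangent² = |PO|² − r² = 265 − 36 = 229.

√229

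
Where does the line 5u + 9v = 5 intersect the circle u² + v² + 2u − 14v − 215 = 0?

(−17, 10) and (10, −5)

From the line, v = (5 − 5u)/9. Substituting:
106u² + 742u − 18020 = 0  ⟹  u² + 7u − 170 = 0
u = 10 or u = −17, giving (10, −5) and (−17, 10).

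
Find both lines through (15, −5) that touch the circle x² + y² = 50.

Write the tangent as mx − y + (−5 − m·(15)) = 0 and set its distance from the centre to 5√2:
(−15m − (5))² = 50(m² + 1)
7m² + 6m − 1 = 0, so m = −1 or m = 1/7.
With m = −1: x + y = 10. With m = 1/7: x − 7y = 50.

x + y = 10 and x − 7y = 50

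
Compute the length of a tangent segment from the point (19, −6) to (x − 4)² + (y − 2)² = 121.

2√42

With centre O = (4, 2), |OP|² = 289 and r² = 121.
Power of the point: PT² = |PO|² − r² = 168, so PT = 2√42.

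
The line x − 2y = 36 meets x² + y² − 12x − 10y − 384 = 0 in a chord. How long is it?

Express y = (−36 + x)/2 and substitute into the circle:
5x² − 140x + 480 = 0  ⟹  x² − 28x + 96 = 0
x = 24 or x = 4, giving (24, −6) and (4, −16).
Chord length = distance between (24, −6) and (4, −16) = √500 = 10√5.

10√5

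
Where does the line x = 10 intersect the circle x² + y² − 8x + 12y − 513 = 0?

(10, −29) and (10, 17)

The line gives x = 10. Substituting into the circle:
y² + 12y − 493 = 0
y = 17 or y = −29, giving (10, 17) and (10, −29).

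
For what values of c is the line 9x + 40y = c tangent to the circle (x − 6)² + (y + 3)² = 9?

c = −189 or c = 57

For a tangent, require d(centre, line) = r = 3.
|9·6 + 40·(−3) − c| / √1681 = 3
|c − (−66)| = 3·41, so c = 57 or c = −189.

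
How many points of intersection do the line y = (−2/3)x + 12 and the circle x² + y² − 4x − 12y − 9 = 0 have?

d² = (2·2 + 3·6 − (36))²/13 = 196/13; r² = 49.
Since d² < r², the line cuts the circle twice.

2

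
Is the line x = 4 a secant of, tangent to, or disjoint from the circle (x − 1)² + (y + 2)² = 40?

d² = (1·1 + 0·(−2) − (4))² = 9; r² = 40.
Since d² < r², the line cuts the circle twice.

secant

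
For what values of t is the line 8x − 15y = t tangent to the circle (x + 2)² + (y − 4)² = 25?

t = −161 or t = 9

The line touches the circle iff its distance from (−2, 4) is 5:
|8·(−2) − 15·4 − t| / √289 = 5
|t − (−76)| = 5·17, so t = 9 or t = −161.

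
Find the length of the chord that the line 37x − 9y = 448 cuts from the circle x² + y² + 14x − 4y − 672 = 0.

Centre (−7, 2), r² = 725. Perpendicular distance d from centre to line = |−725| / √1450 = 725/√1450.
Half the chord is √(r² − d²) = √(725/2), so the full chord is 5√58.

5√58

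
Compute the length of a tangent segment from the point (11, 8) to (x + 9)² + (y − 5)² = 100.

With centre O = (−9, 5), |OP|² = 409 and r² = 100.
By the tangent–radius right angle, tangent length = √(|PO|² − r²) = √309.

√309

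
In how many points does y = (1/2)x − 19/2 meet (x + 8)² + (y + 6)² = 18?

d² = (1·(−8) − 2·(−6) − (19))²/5 = 45; r² = 18.
Since d² > r², the line lies outside the circle.

0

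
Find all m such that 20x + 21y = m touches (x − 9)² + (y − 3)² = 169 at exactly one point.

m = −134 or m = 620

The line touches the circle iff its distance from (9, 3) is 13:
|20·9 + 21·3 − m| / √841 = 13
|m − (243)| = 13·29, so m = 620 or m = −134.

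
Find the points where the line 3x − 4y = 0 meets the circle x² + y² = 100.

Express y = (3x)/4 and substitute into the circle:
25x² − 1600 = 0  ⟹  x² − 64 = 0
x = 8 or x = −8, giving (8, 6) and (−8, −6).

(−8, −6) and (8, 6)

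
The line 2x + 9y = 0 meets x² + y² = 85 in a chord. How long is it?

2√85

Express y = (−2x)/9 and substitute into the circle:
85x² − 6885 = 0  ⟹  x² − 81 = 0
x = 9 or x = −9, giving (9, −2) and (−9, 2).
|(9, −2) − (−9, 2)| = √((18)² + (−4)²) = 2√85.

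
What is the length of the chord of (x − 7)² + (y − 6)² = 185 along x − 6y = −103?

2√37

From the line, y = (103 + x)/6. Substituting:
37x² − 370x − 407 = 0  ⟹  x² − 10x − 11 = 0
x = 11 or x = −1, giving (11, 19) and (−1, 17).
Chord length = distance between (11, 19) and (−1, 17) = √148 = 2√37.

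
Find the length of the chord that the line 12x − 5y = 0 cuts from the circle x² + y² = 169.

26

Centre (0, 0), r² = 169. Perpendicular distance d from centre to line = |0| / √169 = 0/√169.
Half the chord is √(r² − d²) = √(169), so the full chord is 26.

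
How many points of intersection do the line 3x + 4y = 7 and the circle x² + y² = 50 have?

Substituting the line into the circle gives 25x² − 42x − 751 = 0.
Discriminant = (−42)² − 4·25·(−751) = 76864 > 0.
Two real roots: the line is a secant.

2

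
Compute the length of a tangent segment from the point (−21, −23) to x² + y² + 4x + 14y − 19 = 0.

With centre O = (−2, −7), |OP|² = 617 and r² = 72.
By the tangent–radius right angle, tangent length = √(|PO|² − r²) = √545.

√545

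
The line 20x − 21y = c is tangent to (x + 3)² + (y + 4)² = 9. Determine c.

The line touches the circle iff its distance from (−3, −4) is 3:
|20·(−3) − 21·(−4) − c| / √841 = 3
|c − (24)| = 3·29, so c = 111 or c = −63.

c = −63 or c = 111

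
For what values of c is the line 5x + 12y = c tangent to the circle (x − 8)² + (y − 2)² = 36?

The line touches the circle iff its distance from (8, 2) is 6:
|5·8 + 12·2 − c| / √169 = 6
|c − (64)| = 6·13, so c = 142 or c = −14.

c = −14 or c = 142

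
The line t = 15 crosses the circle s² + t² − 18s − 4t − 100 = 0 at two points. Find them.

Express t = 15 and substitute into the circle:
s² − 18s + 65 = 0
s = 13 or s = 5, giving (13, 15) and (5, 15).

(5, 15) and (13, 15)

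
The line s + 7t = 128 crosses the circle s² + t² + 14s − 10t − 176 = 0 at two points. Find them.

(−12, 20) and (2, 18)

Substitute t = (128 − s)/7:
50s² + 500s − 1200 = 0  ⟹  s² + 10s − 24 = 0
s = 2 or s = −12, giving (2, 18) and (−12, 20).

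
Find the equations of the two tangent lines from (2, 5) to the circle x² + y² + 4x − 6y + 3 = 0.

Write the tangent as mx − y + (5 − m·(2)) = 0 and set its distance from the centre to √10:
[m·(−4) − (−2)]² = 10(m² + 1)
3m² − 8m − 3 = 0, so m = 3 or m = −1/3.
Through (2, 5) these give 3x − y = 1 and x + 3y = 17.

3x − y = 1 and x + 3y = 17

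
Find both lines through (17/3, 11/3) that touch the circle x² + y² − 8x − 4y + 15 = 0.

x + 2y = 13 and 2x + y = 15

Let a tangent through (17/3, 11/3) have slope m. Its distance from (4, 2) must equal √5:
[m·(−5/3) − (−5/3)]² = 5(m² + 1)
2m² + 5m + 2 = 0, so m = −1/2 or m = −2.
With m = −1/2: x + 2y = 13. With m = −2: 2x + y = 15.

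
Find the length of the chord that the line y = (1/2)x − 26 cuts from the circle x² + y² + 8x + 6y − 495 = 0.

4√5

The distance from (−4, −3) to the line is 50/√5, and r² = 520.
Half the chord is √(r² − d²) = √(20), so the full chord is 4√5.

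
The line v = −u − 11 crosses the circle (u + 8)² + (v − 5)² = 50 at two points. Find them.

From the line, v = −u − 11. Substituting:
2u² + 48u + 270 = 0  ⟹  u² + 24u + 135 = 0
u = −9 or u = −15, giving (−9, −2) and (−15, 4).

(−15, 4) and (−9, −2)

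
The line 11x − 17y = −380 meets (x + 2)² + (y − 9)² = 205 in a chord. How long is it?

√410

The distance from (−2, 9) to the line is 205/√410, and r² = 205.
Half the chord is √(r² − d²) = √(205/2), so the full chord is √410.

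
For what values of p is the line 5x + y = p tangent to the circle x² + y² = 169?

p = ±13√26

Tangency holds when the distance from the centre (0, 0) to the line equals the radius 13:
|5·0 + 1·0 − p| / √26 = 13
|p| = 13√26.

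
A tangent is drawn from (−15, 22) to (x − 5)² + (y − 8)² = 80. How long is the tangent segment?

The centre is (5, 8) and r = 4√5. The square of the distance from P to the centre is 400 + 196 = 596.
The tangent meets the radius at right angles, so tangent² = |PO|² − r² = 596 − 80 = 516.

2√129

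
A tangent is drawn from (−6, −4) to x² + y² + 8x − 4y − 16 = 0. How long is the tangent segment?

2

With centre O = (−4, 2), |OP|² = 40 and r² = 36.
The tangent meets the radius at right angles, so tangent² = |PO|² − r² = 40 − 36 = 4.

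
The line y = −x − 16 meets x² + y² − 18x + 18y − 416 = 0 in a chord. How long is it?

30√2

From the line, y = −x − 16. Substituting:
2x² − 4x − 448 = 0  ⟹  x² − 2x − 224 = 0
x = 16 or x = −14, giving (16, −32) and (−14, −2).
|(16, −32) − (−14, −2)| = √((30)² + (−30)²) = 30√2.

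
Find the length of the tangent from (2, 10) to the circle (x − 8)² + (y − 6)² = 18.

√34

Centre (8, 6), r² = 18. |PO|² = (−6)² + (4)² = 52.
Power of the point: PT² = |PO|² − r² = 34, so PT = √34.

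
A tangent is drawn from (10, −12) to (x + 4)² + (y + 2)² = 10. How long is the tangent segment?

√286

With centre O = (−4, −2), |OP|² = 296 and r² = 10.
By the tangent–radius right angle, tangent length = √(|PO|² − r²) = √286.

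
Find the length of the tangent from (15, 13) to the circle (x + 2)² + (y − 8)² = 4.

The centre is (−2, 8) and r = 2. The square of the distance from P to the centre is 289 + 25 = 314.
Power of the point: PT² = |PO|² − r² = 310, so PT = √310.

√310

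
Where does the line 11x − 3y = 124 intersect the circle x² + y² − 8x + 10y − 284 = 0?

Express y = (−124 + 11x)/3 and substitute into the circle:
130x² − 2470x + 9100 = 0  ⟹  x² − 19x + 70 = 0
x = 14 or x = 5, giving (14, 10) and (5, −23).

(5, −23) and (14, 10)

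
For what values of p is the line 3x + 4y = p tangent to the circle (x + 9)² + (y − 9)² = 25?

Tangency holds when the distance from the centre (−9, 9) to the line equals the radius 5:
|3·(−9) + 4·9 − p| / √25 = 5
|p − (9)| = 5·5, so p = 34 or p = −16.

p = −16 or p = 34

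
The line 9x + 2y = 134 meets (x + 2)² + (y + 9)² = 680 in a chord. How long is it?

4√85

Centre (−2, −9), r² = 680. Perpendicular distance d from centre to line = |−170| / √85 = 170/√85.
Chord = 2√(r² − d²) = 2·√(340) = 4√85.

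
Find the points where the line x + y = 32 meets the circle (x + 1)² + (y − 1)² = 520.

(13, 19) and (17, 15)

Express y = −x + 32 and substitute into the circle:
2x² − 60x + 442 = 0  ⟹  x² − 30x + 221 = 0
x = 17 or x = 13, giving (17, 15) and (13, 19).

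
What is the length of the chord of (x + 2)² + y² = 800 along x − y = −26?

32√2

Centre (−2, 0), r² = 800. Perpendicular distance d from centre to line = |24| / √2 = 24/√2.
Chord = 2√(r² − d²) = 2·√(512) = 32√2.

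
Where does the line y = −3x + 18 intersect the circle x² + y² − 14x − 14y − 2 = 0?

(1, 15) and (7, −3)

Substitute y = −3x + 18:
10x² − 80x + 70 = 0  ⟹  x² − 8x + 7 = 0
x = 7 or x = 1, giving (7, −3) and (1, 15).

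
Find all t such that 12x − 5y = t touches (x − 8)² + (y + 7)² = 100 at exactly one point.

The line touches the circle iff its distance from (8, −7) is 10:
|12·8 − 5·(−7) − t| / √169 = 10
|t − (131)| = 10·13, so t = 261 or t = 1.

t = 1 or t = 261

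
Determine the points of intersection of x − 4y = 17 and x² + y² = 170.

From the line, y = (−17 + x)/4. Substituting:
17x² − 34x − 2431 = 0  ⟹  x² − 2x − 143 = 0
x = 13 or x = −11, giving (13, −1) and (−11, −7).

(−11, −7) and (13, −1)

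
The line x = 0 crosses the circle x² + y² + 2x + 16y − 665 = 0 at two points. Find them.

(0, −35) and (0, 19)

The line gives x = 0. Substituting into the circle:
y² + 16y − 665 = 0
y = 19 or y = −35, giving (0, 19) and (0, −35).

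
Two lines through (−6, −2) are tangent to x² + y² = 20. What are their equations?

2x − y = −10 and x + 2y = −10

A line y − (−2) = m(x − (−6)) is tangent when its distance from (0, 0) is 2√5:
[m·(6) − (2)]² = 20(m² + 1)
2m² − 3m − 2 = 0, so m = 2 or m = −1/2.
Through (−6, −2) these give 2x − y = −10 and x + 2y = −10.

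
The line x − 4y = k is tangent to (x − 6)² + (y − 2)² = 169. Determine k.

Tangency holds when the distance from the centre (6, 2) to the line equals the radius 13:
|1·6 − 4·2 − k| / √17 = 13
|k − (−2)| = 13√17.

k = −2 ± 13√17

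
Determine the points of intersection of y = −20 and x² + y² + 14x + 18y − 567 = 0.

Express y = −20 and substitute into the circle:
x² + 14x − 527 = 0
x = 17 or x = −31, giving (17, −20) and (−31, −20).

(−31, −20) and (17, −20)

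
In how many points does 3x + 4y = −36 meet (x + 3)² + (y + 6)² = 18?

d² = (3·(−3) + 4·(−6) − (−36))²/25 = 9/25; r² = 18.
Since d² < r², the line cuts the circle twice.

2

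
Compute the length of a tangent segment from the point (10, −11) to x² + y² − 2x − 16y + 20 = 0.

√397

Centre (1, 8), r² = 45. |PO|² = (9)² + (−19)² = 442.
Power of the point: PT² = |PO|² − r² = 397, so PT = √397.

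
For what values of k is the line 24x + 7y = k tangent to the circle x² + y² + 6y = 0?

The line touches the circle iff its distance from (0, −3) is 3:
|24·0 + 7·(−3) − k| / √625 = 3
|k − (−21)| = 3·25, so k = 54 or k = −96.

k = −96 or k = 54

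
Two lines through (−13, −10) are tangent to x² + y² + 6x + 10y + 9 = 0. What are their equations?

A line y − (−10) = m(x − (−13)) is tangent when its distance from (−3, −5) is 5:
[m·(10) − (5)]² = 25(m² + 1)
3m² − 4m = 0, so m = 0 or m = 4/3.
Through (−13, −10) these give y = −10 and 4x − 3y = −22.

y = −10 and 4x − 3y = −22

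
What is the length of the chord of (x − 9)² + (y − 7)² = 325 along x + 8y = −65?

2√65

Express y = (−65 − x)/8 and substitute into the circle:
65x² − 910x − 975 = 0  ⟹  x² − 14x − 15 = 0
x = 15 or x = −1, giving (15, −10) and (−1, −8).
|(15, −10) − (−1, −8)| = √((16)² + (−2)²) = 2√65.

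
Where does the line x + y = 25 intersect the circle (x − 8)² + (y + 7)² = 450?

(11, 14) and (29, −4)

Express y = −x + 25 and substitute into the circle:
2x² − 80x + 638 = 0  ⟹  x² − 40x + 319 = 0
x = 29 or x = 11, giving (29, −4) and (11, 14).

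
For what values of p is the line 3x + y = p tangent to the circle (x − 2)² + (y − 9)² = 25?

p = 15 ± 5√10

The line touches the circle iff its distance from (2, 9) is 5:
|3·2 + 1·9 − p| / √10 = 5
|p − (15)| = 5√10.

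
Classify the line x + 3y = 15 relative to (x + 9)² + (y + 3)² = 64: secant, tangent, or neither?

neither

Substituting the line into the circle gives 10x² + 114x + 729 = 0.
Discriminant = (114)² − 4·10·(729) = −16164 < 0.
No real roots: the line does not meet the circle.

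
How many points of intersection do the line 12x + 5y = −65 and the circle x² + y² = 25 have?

1

Centre (0, 0), r² = 25. Distance² from centre to line = (65)²/169 = 25.
Since d² = r², the line is tangent.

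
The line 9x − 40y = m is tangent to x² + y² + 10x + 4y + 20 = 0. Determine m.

Tangency holds when the distance from the centre (−5, −2) to the line equals the radius 3:
|9·(−5) − 40·(−2) − m| / √1681 = 3
|m − (35)| = 3·41, so m = 158 or m = −88.

m = −88 or m = 158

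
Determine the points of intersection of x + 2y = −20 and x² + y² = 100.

Substitute y = (−20 − x)/2:
5x² + 40x = 0  ⟹  x² + 8x = 0
x = 0 or x = −8, giving (0, −10) and (−8, −6).

(−8, −6) and (0, −10)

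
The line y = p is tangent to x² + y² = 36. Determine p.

For a tangent, require d(centre, line) = r = 6.
|0·0 + 1·0 − p| / √1 = 6
|p| = 6, so p = 6 or p = −6.

p = −6 or p = 6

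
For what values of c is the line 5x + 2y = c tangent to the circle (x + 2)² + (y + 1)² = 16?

c = −12 ± 4√29

For a tangent, require d(centre, line) = r = 4.
|5·(−2) + 2·(−1) − c| / √29 = 4
|c − (−12)| = 4√29.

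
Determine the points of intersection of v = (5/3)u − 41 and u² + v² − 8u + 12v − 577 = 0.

(6, −31) and (27, 4)

Express v = (−123 + 5u)/3 and substitute into the circle:
34u² − 1122u + 5508 = 0  ⟹  u² − 33u + 162 = 0
u = 27 or u = 6, giving (27, 4) and (6, −31).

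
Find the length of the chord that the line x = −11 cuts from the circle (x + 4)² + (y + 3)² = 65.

8

Centre (−4, −3), r² = 65. Perpendicular distance d from centre to line = |7| / √1 = 7.
Half the chord is √(r² − d²) = √(16), so the full chord is 8.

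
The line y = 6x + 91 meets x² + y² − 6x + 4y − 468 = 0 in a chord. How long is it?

4√37

The distance from (3, −2) to the line is 111/√37, and r² = 481.
Chord = 2√(r² − d²) = 2·√(148) = 4√37.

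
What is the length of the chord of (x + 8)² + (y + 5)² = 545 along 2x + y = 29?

Substitute y = −2x + 29:
5x² − 120x + 675 = 0  ⟹  x² − 24x + 135 = 0
x = 15 or x = 9, giving (15, −1) and (9, 11).
Chord length = distance between (15, −1) and (9, 11) = √180 = 6√5.

6√5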